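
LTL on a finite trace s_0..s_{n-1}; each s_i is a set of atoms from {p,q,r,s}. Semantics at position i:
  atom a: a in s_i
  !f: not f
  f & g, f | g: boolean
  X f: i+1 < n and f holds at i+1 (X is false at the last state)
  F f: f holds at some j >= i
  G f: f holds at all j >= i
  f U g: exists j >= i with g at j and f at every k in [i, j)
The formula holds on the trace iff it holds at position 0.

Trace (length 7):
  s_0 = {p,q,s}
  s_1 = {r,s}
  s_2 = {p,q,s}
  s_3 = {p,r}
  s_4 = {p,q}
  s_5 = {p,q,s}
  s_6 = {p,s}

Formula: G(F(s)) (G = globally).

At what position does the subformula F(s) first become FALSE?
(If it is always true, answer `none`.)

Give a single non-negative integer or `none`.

s_0={p,q,s}: F(s)=True s=True
s_1={r,s}: F(s)=True s=True
s_2={p,q,s}: F(s)=True s=True
s_3={p,r}: F(s)=True s=False
s_4={p,q}: F(s)=True s=False
s_5={p,q,s}: F(s)=True s=True
s_6={p,s}: F(s)=True s=True
G(F(s)) holds globally = True
No violation — formula holds at every position.

Answer: none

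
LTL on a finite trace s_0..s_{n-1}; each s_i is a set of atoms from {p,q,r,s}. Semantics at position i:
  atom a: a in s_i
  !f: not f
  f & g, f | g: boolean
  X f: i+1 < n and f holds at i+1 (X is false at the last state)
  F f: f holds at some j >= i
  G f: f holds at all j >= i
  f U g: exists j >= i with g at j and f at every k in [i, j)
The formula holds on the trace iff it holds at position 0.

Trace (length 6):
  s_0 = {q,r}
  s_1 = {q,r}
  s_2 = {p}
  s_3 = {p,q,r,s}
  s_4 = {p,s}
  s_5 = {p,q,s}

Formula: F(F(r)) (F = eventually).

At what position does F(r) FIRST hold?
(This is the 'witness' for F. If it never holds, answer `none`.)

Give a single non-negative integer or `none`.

Answer: 0

Derivation:
s_0={q,r}: F(r)=True r=True
s_1={q,r}: F(r)=True r=True
s_2={p}: F(r)=True r=False
s_3={p,q,r,s}: F(r)=True r=True
s_4={p,s}: F(r)=False r=False
s_5={p,q,s}: F(r)=False r=False
F(F(r)) holds; first witness at position 0.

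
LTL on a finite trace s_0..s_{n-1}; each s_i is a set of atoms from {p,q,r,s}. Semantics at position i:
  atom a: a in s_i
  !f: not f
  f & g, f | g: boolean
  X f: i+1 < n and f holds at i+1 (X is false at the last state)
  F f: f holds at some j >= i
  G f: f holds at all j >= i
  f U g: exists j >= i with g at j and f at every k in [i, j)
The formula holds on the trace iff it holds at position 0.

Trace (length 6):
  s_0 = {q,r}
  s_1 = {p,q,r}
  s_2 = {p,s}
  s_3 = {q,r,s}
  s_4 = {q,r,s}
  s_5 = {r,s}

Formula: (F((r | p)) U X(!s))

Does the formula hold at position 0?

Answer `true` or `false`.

Answer: true

Derivation:
s_0={q,r}: (F((r | p)) U X(!s))=True F((r | p))=True (r | p)=True r=True p=False X(!s)=True !s=True s=False
s_1={p,q,r}: (F((r | p)) U X(!s))=False F((r | p))=True (r | p)=True r=True p=True X(!s)=False !s=True s=False
s_2={p,s}: (F((r | p)) U X(!s))=False F((r | p))=True (r | p)=True r=False p=True X(!s)=False !s=False s=True
s_3={q,r,s}: (F((r | p)) U X(!s))=False F((r | p))=True (r | p)=True r=True p=False X(!s)=False !s=False s=True
s_4={q,r,s}: (F((r | p)) U X(!s))=False F((r | p))=True (r | p)=True r=True p=False X(!s)=False !s=False s=True
s_5={r,s}: (F((r | p)) U X(!s))=False F((r | p))=True (r | p)=True r=True p=False X(!s)=False !s=False s=True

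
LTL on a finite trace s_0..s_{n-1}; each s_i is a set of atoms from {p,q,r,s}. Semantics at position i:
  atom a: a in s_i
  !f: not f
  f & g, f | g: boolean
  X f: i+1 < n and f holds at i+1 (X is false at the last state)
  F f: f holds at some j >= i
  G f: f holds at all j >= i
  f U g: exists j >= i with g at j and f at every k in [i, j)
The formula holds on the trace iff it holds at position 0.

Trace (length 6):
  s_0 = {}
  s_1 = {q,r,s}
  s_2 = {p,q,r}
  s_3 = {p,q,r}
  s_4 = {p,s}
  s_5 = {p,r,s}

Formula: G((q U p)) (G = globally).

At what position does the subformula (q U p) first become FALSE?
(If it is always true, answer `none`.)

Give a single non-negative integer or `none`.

Answer: 0

Derivation:
s_0={}: (q U p)=False q=False p=False
s_1={q,r,s}: (q U p)=True q=True p=False
s_2={p,q,r}: (q U p)=True q=True p=True
s_3={p,q,r}: (q U p)=True q=True p=True
s_4={p,s}: (q U p)=True q=False p=True
s_5={p,r,s}: (q U p)=True q=False p=True
G((q U p)) holds globally = False
First violation at position 0.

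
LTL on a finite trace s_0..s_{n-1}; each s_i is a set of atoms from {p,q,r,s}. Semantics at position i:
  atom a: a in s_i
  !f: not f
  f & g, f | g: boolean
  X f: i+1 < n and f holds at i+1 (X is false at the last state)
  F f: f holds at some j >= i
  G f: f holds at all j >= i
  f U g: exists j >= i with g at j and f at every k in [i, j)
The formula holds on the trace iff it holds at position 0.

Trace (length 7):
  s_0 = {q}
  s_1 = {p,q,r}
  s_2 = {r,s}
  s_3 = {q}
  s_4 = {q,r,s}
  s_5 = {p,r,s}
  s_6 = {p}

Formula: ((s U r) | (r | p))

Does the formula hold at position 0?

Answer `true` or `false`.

s_0={q}: ((s U r) | (r | p))=False (s U r)=False s=False r=False (r | p)=False p=False
s_1={p,q,r}: ((s U r) | (r | p))=True (s U r)=True s=False r=True (r | p)=True p=True
s_2={r,s}: ((s U r) | (r | p))=True (s U r)=True s=True r=True (r | p)=True p=False
s_3={q}: ((s U r) | (r | p))=False (s U r)=False s=False r=False (r | p)=False p=False
s_4={q,r,s}: ((s U r) | (r | p))=True (s U r)=True s=True r=True (r | p)=True p=False
s_5={p,r,s}: ((s U r) | (r | p))=True (s U r)=True s=True r=True (r | p)=True p=True
s_6={p}: ((s U r) | (r | p))=True (s U r)=False s=False r=False (r | p)=True p=True

Answer: false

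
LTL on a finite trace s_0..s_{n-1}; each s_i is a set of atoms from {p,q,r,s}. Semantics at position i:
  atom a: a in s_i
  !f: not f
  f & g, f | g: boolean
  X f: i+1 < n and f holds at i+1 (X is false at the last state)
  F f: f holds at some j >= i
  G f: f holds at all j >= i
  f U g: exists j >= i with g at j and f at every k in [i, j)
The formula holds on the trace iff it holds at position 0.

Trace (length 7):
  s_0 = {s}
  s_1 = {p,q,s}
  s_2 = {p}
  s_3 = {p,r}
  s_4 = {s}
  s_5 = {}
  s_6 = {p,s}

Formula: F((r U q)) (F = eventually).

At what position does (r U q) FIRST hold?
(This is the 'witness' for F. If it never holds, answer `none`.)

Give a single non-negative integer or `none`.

s_0={s}: (r U q)=False r=False q=False
s_1={p,q,s}: (r U q)=True r=False q=True
s_2={p}: (r U q)=False r=False q=False
s_3={p,r}: (r U q)=False r=True q=False
s_4={s}: (r U q)=False r=False q=False
s_5={}: (r U q)=False r=False q=False
s_6={p,s}: (r U q)=False r=False q=False
F((r U q)) holds; first witness at position 1.

Answer: 1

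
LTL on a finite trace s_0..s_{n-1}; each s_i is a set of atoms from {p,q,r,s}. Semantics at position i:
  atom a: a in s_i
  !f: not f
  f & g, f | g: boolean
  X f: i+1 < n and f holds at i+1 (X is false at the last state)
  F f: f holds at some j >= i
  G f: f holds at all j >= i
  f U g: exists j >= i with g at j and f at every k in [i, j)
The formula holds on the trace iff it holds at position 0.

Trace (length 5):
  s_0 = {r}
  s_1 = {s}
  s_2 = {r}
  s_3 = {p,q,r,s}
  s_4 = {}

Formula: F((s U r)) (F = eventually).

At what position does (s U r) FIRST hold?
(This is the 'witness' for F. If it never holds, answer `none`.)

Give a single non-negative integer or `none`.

Answer: 0

Derivation:
s_0={r}: (s U r)=True s=False r=True
s_1={s}: (s U r)=True s=True r=False
s_2={r}: (s U r)=True s=False r=True
s_3={p,q,r,s}: (s U r)=True s=True r=True
s_4={}: (s U r)=False s=False r=False
F((s U r)) holds; first witness at position 0.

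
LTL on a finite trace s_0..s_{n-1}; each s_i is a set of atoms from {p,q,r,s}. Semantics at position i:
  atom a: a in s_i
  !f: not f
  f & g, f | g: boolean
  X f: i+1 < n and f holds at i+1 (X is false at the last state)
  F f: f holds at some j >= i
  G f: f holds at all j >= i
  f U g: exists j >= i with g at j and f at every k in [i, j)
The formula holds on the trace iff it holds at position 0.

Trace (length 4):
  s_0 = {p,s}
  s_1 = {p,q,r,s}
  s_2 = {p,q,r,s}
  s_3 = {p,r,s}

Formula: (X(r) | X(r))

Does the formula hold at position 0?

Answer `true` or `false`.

s_0={p,s}: (X(r) | X(r))=True X(r)=True r=False
s_1={p,q,r,s}: (X(r) | X(r))=True X(r)=True r=True
s_2={p,q,r,s}: (X(r) | X(r))=True X(r)=True r=True
s_3={p,r,s}: (X(r) | X(r))=False X(r)=False r=True

Answer: true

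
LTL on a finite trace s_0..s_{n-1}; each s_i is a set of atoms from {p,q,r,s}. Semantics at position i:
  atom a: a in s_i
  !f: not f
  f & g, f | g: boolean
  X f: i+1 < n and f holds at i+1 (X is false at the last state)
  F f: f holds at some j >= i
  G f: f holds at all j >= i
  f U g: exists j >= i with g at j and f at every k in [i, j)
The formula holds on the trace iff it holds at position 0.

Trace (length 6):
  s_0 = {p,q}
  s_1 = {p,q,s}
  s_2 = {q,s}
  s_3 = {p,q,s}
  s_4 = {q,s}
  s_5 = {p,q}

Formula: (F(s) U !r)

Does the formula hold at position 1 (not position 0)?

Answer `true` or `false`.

s_0={p,q}: (F(s) U !r)=True F(s)=True s=False !r=True r=False
s_1={p,q,s}: (F(s) U !r)=True F(s)=True s=True !r=True r=False
s_2={q,s}: (F(s) U !r)=True F(s)=True s=True !r=True r=False
s_3={p,q,s}: (F(s) U !r)=True F(s)=True s=True !r=True r=False
s_4={q,s}: (F(s) U !r)=True F(s)=True s=True !r=True r=False
s_5={p,q}: (F(s) U !r)=True F(s)=False s=False !r=True r=False
Evaluating at position 1: result = True

Answer: true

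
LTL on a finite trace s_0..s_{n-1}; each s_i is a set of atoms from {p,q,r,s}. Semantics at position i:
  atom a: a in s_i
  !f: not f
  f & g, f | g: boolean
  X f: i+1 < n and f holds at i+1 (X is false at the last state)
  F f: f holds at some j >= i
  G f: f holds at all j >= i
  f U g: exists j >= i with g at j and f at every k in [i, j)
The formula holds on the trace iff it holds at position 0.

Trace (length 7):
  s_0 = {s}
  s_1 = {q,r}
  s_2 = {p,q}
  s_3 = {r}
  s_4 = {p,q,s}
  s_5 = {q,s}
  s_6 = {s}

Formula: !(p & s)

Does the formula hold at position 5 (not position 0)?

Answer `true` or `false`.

s_0={s}: !(p & s)=True (p & s)=False p=False s=True
s_1={q,r}: !(p & s)=True (p & s)=False p=False s=False
s_2={p,q}: !(p & s)=True (p & s)=False p=True s=False
s_3={r}: !(p & s)=True (p & s)=False p=False s=False
s_4={p,q,s}: !(p & s)=False (p & s)=True p=True s=True
s_5={q,s}: !(p & s)=True (p & s)=False p=False s=True
s_6={s}: !(p & s)=True (p & s)=False p=False s=True
Evaluating at position 5: result = True

Answer: true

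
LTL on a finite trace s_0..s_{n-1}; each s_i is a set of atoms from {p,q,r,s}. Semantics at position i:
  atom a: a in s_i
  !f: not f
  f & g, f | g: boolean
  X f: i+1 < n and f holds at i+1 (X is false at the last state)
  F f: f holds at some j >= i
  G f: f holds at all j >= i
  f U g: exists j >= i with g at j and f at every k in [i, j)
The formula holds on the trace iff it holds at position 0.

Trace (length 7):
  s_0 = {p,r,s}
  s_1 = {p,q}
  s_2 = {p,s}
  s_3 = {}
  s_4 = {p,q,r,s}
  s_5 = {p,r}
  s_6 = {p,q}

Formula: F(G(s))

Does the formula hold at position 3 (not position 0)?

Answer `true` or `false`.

Answer: false

Derivation:
s_0={p,r,s}: F(G(s))=False G(s)=False s=True
s_1={p,q}: F(G(s))=False G(s)=False s=False
s_2={p,s}: F(G(s))=False G(s)=False s=True
s_3={}: F(G(s))=False G(s)=False s=False
s_4={p,q,r,s}: F(G(s))=False G(s)=False s=True
s_5={p,r}: F(G(s))=False G(s)=False s=False
s_6={p,q}: F(G(s))=False G(s)=False s=False
Evaluating at position 3: result = False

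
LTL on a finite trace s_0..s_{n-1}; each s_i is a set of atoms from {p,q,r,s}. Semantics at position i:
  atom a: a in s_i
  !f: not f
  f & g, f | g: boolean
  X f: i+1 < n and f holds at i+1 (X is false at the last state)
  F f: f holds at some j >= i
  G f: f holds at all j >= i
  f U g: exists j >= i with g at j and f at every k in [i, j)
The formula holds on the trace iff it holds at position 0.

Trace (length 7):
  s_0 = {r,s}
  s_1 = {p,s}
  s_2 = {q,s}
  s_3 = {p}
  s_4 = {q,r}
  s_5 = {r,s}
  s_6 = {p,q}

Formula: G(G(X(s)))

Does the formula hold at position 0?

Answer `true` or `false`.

s_0={r,s}: G(G(X(s)))=False G(X(s))=False X(s)=True s=True
s_1={p,s}: G(G(X(s)))=False G(X(s))=False X(s)=True s=True
s_2={q,s}: G(G(X(s)))=False G(X(s))=False X(s)=False s=True
s_3={p}: G(G(X(s)))=False G(X(s))=False X(s)=False s=False
s_4={q,r}: G(G(X(s)))=False G(X(s))=False X(s)=True s=False
s_5={r,s}: G(G(X(s)))=False G(X(s))=False X(s)=False s=True
s_6={p,q}: G(G(X(s)))=False G(X(s))=False X(s)=False s=False

Answer: false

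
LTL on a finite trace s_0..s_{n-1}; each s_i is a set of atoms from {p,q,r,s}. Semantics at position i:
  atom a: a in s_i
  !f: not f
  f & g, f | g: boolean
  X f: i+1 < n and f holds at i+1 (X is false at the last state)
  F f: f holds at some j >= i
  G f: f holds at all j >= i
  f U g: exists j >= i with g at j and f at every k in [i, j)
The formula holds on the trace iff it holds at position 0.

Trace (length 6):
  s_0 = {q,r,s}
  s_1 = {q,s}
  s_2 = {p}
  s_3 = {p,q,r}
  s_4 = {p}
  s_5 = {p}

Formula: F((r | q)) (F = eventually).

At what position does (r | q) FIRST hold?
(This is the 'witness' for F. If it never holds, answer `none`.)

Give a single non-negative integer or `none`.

s_0={q,r,s}: (r | q)=True r=True q=True
s_1={q,s}: (r | q)=True r=False q=True
s_2={p}: (r | q)=False r=False q=False
s_3={p,q,r}: (r | q)=True r=True q=True
s_4={p}: (r | q)=False r=False q=False
s_5={p}: (r | q)=False r=False q=False
F((r | q)) holds; first witness at position 0.

Answer: 0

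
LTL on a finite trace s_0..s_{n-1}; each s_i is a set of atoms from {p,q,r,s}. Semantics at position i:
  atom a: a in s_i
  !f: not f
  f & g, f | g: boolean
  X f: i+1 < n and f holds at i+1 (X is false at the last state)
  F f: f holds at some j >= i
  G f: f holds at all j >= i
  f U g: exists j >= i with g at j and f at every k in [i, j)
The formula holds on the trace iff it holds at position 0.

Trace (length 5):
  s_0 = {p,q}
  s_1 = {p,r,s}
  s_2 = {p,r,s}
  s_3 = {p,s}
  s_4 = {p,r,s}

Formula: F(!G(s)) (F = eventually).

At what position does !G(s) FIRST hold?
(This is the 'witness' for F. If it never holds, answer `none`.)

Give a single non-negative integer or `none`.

Answer: 0

Derivation:
s_0={p,q}: !G(s)=True G(s)=False s=False
s_1={p,r,s}: !G(s)=False G(s)=True s=True
s_2={p,r,s}: !G(s)=False G(s)=True s=True
s_3={p,s}: !G(s)=False G(s)=True s=True
s_4={p,r,s}: !G(s)=False G(s)=True s=True
F(!G(s)) holds; first witness at position 0.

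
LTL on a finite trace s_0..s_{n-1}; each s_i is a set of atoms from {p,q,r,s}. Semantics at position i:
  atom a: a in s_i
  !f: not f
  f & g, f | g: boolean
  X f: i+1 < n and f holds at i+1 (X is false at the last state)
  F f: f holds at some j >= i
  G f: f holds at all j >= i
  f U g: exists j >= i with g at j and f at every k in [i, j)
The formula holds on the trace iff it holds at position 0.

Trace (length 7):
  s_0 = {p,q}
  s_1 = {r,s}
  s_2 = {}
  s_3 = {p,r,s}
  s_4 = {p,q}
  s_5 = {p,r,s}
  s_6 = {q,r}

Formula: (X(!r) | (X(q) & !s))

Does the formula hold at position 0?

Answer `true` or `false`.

s_0={p,q}: (X(!r) | (X(q) & !s))=False X(!r)=False !r=True r=False (X(q) & !s)=False X(q)=False q=True !s=True s=False
s_1={r,s}: (X(!r) | (X(q) & !s))=True X(!r)=True !r=False r=True (X(q) & !s)=False X(q)=False q=False !s=False s=True
s_2={}: (X(!r) | (X(q) & !s))=False X(!r)=False !r=True r=False (X(q) & !s)=False X(q)=False q=False !s=True s=False
s_3={p,r,s}: (X(!r) | (X(q) & !s))=True X(!r)=True !r=False r=True (X(q) & !s)=False X(q)=True q=False !s=False s=True
s_4={p,q}: (X(!r) | (X(q) & !s))=False X(!r)=False !r=True r=False (X(q) & !s)=False X(q)=False q=True !s=True s=False
s_5={p,r,s}: (X(!r) | (X(q) & !s))=False X(!r)=False !r=False r=True (X(q) & !s)=False X(q)=True q=False !s=False s=True
s_6={q,r}: (X(!r) | (X(q) & !s))=False X(!r)=False !r=False r=True (X(q) & !s)=False X(q)=False q=True !s=True s=False

Answer: false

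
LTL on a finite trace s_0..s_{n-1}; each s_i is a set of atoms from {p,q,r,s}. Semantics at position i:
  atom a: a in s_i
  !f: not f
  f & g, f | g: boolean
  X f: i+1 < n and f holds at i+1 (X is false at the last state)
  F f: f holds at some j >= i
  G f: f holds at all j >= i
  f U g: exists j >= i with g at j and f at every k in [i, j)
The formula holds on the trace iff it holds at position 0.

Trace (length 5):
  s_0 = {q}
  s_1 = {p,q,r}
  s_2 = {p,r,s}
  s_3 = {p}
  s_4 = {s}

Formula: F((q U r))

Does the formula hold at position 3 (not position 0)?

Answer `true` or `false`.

Answer: false

Derivation:
s_0={q}: F((q U r))=True (q U r)=True q=True r=False
s_1={p,q,r}: F((q U r))=True (q U r)=True q=True r=True
s_2={p,r,s}: F((q U r))=True (q U r)=True q=False r=True
s_3={p}: F((q U r))=False (q U r)=False q=False r=False
s_4={s}: F((q U r))=False (q U r)=False q=False r=False
Evaluating at position 3: result = False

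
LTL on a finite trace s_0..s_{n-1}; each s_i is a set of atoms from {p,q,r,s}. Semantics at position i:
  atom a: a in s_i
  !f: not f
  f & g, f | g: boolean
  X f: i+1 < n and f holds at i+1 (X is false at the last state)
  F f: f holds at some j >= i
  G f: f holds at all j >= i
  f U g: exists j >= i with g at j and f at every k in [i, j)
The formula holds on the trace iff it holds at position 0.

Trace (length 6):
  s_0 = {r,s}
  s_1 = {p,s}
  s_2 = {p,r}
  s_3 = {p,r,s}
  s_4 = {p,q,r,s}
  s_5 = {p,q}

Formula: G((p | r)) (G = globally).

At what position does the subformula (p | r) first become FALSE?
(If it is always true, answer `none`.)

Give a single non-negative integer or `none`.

s_0={r,s}: (p | r)=True p=False r=True
s_1={p,s}: (p | r)=True p=True r=False
s_2={p,r}: (p | r)=True p=True r=True
s_3={p,r,s}: (p | r)=True p=True r=True
s_4={p,q,r,s}: (p | r)=True p=True r=True
s_5={p,q}: (p | r)=True p=True r=False
G((p | r)) holds globally = True
No violation — formula holds at every position.

Answer: none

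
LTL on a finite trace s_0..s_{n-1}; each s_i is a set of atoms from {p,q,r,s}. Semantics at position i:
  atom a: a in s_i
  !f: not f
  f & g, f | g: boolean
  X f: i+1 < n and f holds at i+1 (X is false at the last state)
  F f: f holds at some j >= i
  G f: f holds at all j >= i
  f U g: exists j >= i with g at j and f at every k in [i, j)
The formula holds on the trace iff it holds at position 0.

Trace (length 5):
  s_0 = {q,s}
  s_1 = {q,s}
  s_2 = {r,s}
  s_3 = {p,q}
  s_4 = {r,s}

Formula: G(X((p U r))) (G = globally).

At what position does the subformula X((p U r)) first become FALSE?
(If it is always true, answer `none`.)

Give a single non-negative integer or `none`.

s_0={q,s}: X((p U r))=False (p U r)=False p=False r=False
s_1={q,s}: X((p U r))=True (p U r)=False p=False r=False
s_2={r,s}: X((p U r))=True (p U r)=True p=False r=True
s_3={p,q}: X((p U r))=True (p U r)=True p=True r=False
s_4={r,s}: X((p U r))=False (p U r)=True p=False r=True
G(X((p U r))) holds globally = False
First violation at position 0.

Answer: 0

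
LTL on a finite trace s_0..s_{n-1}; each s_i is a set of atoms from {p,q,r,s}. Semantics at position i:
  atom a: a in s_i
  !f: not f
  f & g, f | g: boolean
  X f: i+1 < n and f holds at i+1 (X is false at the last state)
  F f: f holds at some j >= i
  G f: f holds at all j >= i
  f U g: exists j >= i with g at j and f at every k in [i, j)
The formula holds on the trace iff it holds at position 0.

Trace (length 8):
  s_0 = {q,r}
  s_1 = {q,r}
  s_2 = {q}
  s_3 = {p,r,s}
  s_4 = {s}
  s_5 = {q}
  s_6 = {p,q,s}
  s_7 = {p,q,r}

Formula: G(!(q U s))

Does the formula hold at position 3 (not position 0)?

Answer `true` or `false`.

Answer: false

Derivation:
s_0={q,r}: G(!(q U s))=False !(q U s)=False (q U s)=True q=True s=False
s_1={q,r}: G(!(q U s))=False !(q U s)=False (q U s)=True q=True s=False
s_2={q}: G(!(q U s))=False !(q U s)=False (q U s)=True q=True s=False
s_3={p,r,s}: G(!(q U s))=False !(q U s)=False (q U s)=True q=False s=True
s_4={s}: G(!(q U s))=False !(q U s)=False (q U s)=True q=False s=True
s_5={q}: G(!(q U s))=False !(q U s)=False (q U s)=True q=True s=False
s_6={p,q,s}: G(!(q U s))=False !(q U s)=False (q U s)=True q=True s=True
s_7={p,q,r}: G(!(q U s))=True !(q U s)=True (q U s)=False q=True s=False
Evaluating at position 3: result = False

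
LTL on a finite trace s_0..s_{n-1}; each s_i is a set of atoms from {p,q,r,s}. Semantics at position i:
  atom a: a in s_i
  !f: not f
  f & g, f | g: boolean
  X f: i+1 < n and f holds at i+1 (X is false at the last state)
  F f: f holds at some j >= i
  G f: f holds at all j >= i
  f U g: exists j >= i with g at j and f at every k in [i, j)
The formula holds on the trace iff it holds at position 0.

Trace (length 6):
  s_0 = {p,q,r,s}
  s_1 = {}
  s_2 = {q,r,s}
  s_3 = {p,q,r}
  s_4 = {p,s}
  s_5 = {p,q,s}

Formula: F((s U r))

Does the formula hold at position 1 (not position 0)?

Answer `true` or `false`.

s_0={p,q,r,s}: F((s U r))=True (s U r)=True s=True r=True
s_1={}: F((s U r))=True (s U r)=False s=False r=False
s_2={q,r,s}: F((s U r))=True (s U r)=True s=True r=True
s_3={p,q,r}: F((s U r))=True (s U r)=True s=False r=True
s_4={p,s}: F((s U r))=False (s U r)=False s=True r=False
s_5={p,q,s}: F((s U r))=False (s U r)=False s=True r=False
Evaluating at position 1: result = True

Answer: true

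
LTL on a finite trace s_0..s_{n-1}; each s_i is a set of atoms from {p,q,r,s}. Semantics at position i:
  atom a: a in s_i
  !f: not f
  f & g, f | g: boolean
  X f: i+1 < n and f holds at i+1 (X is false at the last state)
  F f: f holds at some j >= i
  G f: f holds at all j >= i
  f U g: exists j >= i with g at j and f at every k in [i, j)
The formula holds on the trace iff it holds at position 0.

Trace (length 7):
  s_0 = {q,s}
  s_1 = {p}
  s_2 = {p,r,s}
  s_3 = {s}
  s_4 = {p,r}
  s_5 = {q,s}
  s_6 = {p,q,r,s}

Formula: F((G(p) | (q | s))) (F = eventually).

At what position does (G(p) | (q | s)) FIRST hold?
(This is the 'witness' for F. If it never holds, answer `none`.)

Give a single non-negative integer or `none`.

Answer: 0

Derivation:
s_0={q,s}: (G(p) | (q | s))=True G(p)=False p=False (q | s)=True q=True s=True
s_1={p}: (G(p) | (q | s))=False G(p)=False p=True (q | s)=False q=False s=False
s_2={p,r,s}: (G(p) | (q | s))=True G(p)=False p=True (q | s)=True q=False s=True
s_3={s}: (G(p) | (q | s))=True G(p)=False p=False (q | s)=True q=False s=True
s_4={p,r}: (G(p) | (q | s))=False G(p)=False p=True (q | s)=False q=False s=False
s_5={q,s}: (G(p) | (q | s))=True G(p)=False p=False (q | s)=True q=True s=True
s_6={p,q,r,s}: (G(p) | (q | s))=True G(p)=True p=True (q | s)=True q=True s=True
F((G(p) | (q | s))) holds; first witness at position 0.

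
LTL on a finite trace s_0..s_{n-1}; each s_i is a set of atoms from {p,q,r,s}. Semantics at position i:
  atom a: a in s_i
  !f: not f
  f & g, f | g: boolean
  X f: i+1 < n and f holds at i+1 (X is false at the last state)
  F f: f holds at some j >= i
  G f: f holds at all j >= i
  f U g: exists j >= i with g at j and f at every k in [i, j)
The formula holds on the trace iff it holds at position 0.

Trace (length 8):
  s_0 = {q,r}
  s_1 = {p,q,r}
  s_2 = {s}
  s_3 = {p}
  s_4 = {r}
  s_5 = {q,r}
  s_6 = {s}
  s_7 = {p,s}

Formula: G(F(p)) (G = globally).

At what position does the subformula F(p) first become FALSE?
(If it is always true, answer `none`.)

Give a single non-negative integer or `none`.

Answer: none

Derivation:
s_0={q,r}: F(p)=True p=False
s_1={p,q,r}: F(p)=True p=True
s_2={s}: F(p)=True p=False
s_3={p}: F(p)=True p=True
s_4={r}: F(p)=True p=False
s_5={q,r}: F(p)=True p=False
s_6={s}: F(p)=True p=False
s_7={p,s}: F(p)=True p=True
G(F(p)) holds globally = True
No violation — formula holds at every position.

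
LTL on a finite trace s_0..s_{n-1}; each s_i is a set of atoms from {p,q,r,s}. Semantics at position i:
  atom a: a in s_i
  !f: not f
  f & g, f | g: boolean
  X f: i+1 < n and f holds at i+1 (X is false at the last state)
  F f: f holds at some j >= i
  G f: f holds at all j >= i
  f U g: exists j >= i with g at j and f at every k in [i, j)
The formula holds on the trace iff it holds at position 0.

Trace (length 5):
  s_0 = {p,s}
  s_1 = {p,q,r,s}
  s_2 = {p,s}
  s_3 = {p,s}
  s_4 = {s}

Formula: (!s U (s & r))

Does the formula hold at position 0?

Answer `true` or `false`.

s_0={p,s}: (!s U (s & r))=False !s=False s=True (s & r)=False r=False
s_1={p,q,r,s}: (!s U (s & r))=True !s=False s=True (s & r)=True r=True
s_2={p,s}: (!s U (s & r))=False !s=False s=True (s & r)=False r=False
s_3={p,s}: (!s U (s & r))=False !s=False s=True (s & r)=False r=False
s_4={s}: (!s U (s & r))=False !s=False s=True (s & r)=False r=False

Answer: false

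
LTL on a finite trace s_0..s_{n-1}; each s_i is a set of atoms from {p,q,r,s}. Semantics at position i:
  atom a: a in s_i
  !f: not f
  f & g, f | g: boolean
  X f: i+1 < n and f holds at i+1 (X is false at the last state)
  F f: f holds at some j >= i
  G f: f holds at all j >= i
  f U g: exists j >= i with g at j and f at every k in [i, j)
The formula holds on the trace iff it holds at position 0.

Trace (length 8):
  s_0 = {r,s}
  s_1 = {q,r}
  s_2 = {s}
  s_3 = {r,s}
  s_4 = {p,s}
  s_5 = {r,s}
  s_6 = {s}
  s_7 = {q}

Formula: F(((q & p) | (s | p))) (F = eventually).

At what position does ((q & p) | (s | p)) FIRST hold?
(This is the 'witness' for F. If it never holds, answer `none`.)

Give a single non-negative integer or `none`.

s_0={r,s}: ((q & p) | (s | p))=True (q & p)=False q=False p=False (s | p)=True s=True
s_1={q,r}: ((q & p) | (s | p))=False (q & p)=False q=True p=False (s | p)=False s=False
s_2={s}: ((q & p) | (s | p))=True (q & p)=False q=False p=False (s | p)=True s=True
s_3={r,s}: ((q & p) | (s | p))=True (q & p)=False q=False p=False (s | p)=True s=True
s_4={p,s}: ((q & p) | (s | p))=True (q & p)=False q=False p=True (s | p)=True s=True
s_5={r,s}: ((q & p) | (s | p))=True (q & p)=False q=False p=False (s | p)=True s=True
s_6={s}: ((q & p) | (s | p))=True (q & p)=False q=False p=False (s | p)=True s=True
s_7={q}: ((q & p) | (s | p))=False (q & p)=False q=True p=False (s | p)=False s=False
F(((q & p) | (s | p))) holds; first witness at position 0.

Answer: 0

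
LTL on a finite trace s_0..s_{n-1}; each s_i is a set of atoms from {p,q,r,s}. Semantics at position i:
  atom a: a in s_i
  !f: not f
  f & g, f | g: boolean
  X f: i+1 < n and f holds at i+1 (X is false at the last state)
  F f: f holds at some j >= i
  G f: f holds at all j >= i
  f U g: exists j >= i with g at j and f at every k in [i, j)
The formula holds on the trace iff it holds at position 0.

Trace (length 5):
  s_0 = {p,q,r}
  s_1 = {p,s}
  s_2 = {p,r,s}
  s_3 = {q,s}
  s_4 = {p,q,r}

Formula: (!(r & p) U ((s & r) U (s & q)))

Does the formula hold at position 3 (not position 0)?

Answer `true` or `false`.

s_0={p,q,r}: (!(r & p) U ((s & r) U (s & q)))=False !(r & p)=False (r & p)=True r=True p=True ((s & r) U (s & q))=False (s & r)=False s=False (s & q)=False q=True
s_1={p,s}: (!(r & p) U ((s & r) U (s & q)))=True !(r & p)=True (r & p)=False r=False p=True ((s & r) U (s & q))=False (s & r)=False s=True (s & q)=False q=False
s_2={p,r,s}: (!(r & p) U ((s & r) U (s & q)))=True !(r & p)=False (r & p)=True r=True p=True ((s & r) U (s & q))=True (s & r)=True s=True (s & q)=False q=False
s_3={q,s}: (!(r & p) U ((s & r) U (s & q)))=True !(r & p)=True (r & p)=False r=False p=False ((s & r) U (s & q))=True (s & r)=False s=True (s & q)=True q=True
s_4={p,q,r}: (!(r & p) U ((s & r) U (s & q)))=False !(r & p)=False (r & p)=True r=True p=True ((s & r) U (s & q))=False (s & r)=False s=False (s & q)=False q=True
Evaluating at position 3: result = True

Answer: true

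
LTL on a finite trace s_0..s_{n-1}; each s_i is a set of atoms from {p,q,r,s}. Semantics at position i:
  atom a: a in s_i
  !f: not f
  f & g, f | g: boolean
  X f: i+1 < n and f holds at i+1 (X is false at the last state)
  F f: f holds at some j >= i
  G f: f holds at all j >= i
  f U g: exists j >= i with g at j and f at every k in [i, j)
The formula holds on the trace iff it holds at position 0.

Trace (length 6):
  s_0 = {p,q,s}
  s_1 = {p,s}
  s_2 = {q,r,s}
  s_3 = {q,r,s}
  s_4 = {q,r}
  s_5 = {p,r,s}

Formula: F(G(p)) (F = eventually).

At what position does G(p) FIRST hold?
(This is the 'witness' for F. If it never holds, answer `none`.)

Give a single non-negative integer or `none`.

s_0={p,q,s}: G(p)=False p=True
s_1={p,s}: G(p)=False p=True
s_2={q,r,s}: G(p)=False p=False
s_3={q,r,s}: G(p)=False p=False
s_4={q,r}: G(p)=False p=False
s_5={p,r,s}: G(p)=True p=True
F(G(p)) holds; first witness at position 5.

Answer: 5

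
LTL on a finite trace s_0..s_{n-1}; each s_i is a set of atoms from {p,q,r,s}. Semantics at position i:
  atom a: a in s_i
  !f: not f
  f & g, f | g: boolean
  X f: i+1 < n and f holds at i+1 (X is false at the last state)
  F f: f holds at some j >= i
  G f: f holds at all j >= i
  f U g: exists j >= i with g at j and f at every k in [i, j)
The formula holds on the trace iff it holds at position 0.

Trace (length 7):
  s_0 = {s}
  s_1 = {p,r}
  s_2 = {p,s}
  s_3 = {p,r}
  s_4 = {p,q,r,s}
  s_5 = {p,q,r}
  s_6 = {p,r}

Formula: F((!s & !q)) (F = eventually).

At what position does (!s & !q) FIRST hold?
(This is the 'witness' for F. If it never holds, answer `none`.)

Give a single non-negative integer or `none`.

Answer: 1

Derivation:
s_0={s}: (!s & !q)=False !s=False s=True !q=True q=False
s_1={p,r}: (!s & !q)=True !s=True s=False !q=True q=False
s_2={p,s}: (!s & !q)=False !s=False s=True !q=True q=False
s_3={p,r}: (!s & !q)=True !s=True s=False !q=True q=False
s_4={p,q,r,s}: (!s & !q)=False !s=False s=True !q=False q=True
s_5={p,q,r}: (!s & !q)=False !s=True s=False !q=False q=True
s_6={p,r}: (!s & !q)=True !s=True s=False !q=True q=False
F((!s & !q)) holds; first witness at position 1.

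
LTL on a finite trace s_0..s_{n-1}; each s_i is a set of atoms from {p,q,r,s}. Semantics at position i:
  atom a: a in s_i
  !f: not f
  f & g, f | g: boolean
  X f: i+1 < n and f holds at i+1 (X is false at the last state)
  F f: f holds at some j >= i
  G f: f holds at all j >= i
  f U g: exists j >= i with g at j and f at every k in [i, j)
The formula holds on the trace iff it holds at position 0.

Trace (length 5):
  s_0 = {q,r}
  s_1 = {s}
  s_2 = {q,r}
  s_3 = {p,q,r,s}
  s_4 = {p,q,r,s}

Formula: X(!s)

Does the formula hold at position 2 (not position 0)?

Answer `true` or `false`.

s_0={q,r}: X(!s)=False !s=True s=False
s_1={s}: X(!s)=True !s=False s=True
s_2={q,r}: X(!s)=False !s=True s=False
s_3={p,q,r,s}: X(!s)=False !s=False s=True
s_4={p,q,r,s}: X(!s)=False !s=False s=True
Evaluating at position 2: result = False

Answer: false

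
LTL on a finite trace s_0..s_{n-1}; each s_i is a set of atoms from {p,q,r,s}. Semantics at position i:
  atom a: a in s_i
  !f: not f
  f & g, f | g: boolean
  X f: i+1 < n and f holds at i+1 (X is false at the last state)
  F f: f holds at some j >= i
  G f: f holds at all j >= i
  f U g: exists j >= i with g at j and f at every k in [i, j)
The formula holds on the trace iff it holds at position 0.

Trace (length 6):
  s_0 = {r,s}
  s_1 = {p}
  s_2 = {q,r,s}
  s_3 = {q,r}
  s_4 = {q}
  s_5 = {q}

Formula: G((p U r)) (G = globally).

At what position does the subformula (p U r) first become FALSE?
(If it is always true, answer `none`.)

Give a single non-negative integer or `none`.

s_0={r,s}: (p U r)=True p=False r=True
s_1={p}: (p U r)=True p=True r=False
s_2={q,r,s}: (p U r)=True p=False r=True
s_3={q,r}: (p U r)=True p=False r=True
s_4={q}: (p U r)=False p=False r=False
s_5={q}: (p U r)=False p=False r=False
G((p U r)) holds globally = False
First violation at position 4.

Answer: 4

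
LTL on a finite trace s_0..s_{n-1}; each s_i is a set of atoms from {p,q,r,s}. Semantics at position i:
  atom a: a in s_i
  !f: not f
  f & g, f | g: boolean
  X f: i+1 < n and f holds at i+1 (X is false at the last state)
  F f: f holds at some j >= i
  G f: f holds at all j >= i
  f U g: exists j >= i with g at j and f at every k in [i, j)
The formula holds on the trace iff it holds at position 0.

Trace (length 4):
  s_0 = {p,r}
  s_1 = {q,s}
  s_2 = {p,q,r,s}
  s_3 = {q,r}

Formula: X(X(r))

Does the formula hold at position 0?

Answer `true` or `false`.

Answer: true

Derivation:
s_0={p,r}: X(X(r))=True X(r)=False r=True
s_1={q,s}: X(X(r))=True X(r)=True r=False
s_2={p,q,r,s}: X(X(r))=False X(r)=True r=True
s_3={q,r}: X(X(r))=False X(r)=False r=True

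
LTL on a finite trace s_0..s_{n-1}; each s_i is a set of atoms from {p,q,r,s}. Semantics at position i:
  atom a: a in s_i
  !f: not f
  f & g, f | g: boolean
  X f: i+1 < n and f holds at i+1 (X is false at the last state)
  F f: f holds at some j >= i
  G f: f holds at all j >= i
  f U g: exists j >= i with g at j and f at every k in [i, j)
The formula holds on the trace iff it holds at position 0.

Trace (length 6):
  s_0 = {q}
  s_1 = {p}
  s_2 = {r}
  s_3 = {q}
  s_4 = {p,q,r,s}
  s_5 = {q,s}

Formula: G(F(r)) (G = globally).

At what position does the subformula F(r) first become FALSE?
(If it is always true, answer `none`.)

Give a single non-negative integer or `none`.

s_0={q}: F(r)=True r=False
s_1={p}: F(r)=True r=False
s_2={r}: F(r)=True r=True
s_3={q}: F(r)=True r=False
s_4={p,q,r,s}: F(r)=True r=True
s_5={q,s}: F(r)=False r=False
G(F(r)) holds globally = False
First violation at position 5.

Answer: 5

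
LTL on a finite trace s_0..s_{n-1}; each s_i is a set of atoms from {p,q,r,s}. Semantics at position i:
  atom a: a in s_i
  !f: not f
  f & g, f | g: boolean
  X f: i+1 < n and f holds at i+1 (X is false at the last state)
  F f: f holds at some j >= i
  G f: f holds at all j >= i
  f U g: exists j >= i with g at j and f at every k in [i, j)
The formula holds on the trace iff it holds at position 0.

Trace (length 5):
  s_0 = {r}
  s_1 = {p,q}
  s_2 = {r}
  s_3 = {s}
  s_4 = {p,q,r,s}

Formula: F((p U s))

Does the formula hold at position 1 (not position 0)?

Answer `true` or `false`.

s_0={r}: F((p U s))=True (p U s)=False p=False s=False
s_1={p,q}: F((p U s))=True (p U s)=False p=True s=False
s_2={r}: F((p U s))=True (p U s)=False p=False s=False
s_3={s}: F((p U s))=True (p U s)=True p=False s=True
s_4={p,q,r,s}: F((p U s))=True (p U s)=True p=True s=True
Evaluating at position 1: result = True

Answer: true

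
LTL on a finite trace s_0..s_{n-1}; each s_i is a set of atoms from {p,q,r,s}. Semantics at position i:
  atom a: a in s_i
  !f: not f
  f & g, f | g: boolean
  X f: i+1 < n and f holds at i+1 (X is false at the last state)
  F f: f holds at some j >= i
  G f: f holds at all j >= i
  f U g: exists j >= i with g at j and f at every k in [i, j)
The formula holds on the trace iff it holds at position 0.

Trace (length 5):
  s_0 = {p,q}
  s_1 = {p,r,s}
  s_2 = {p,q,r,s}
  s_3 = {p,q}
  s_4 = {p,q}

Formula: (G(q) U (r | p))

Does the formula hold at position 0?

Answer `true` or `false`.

s_0={p,q}: (G(q) U (r | p))=True G(q)=False q=True (r | p)=True r=False p=True
s_1={p,r,s}: (G(q) U (r | p))=True G(q)=False q=False (r | p)=True r=True p=True
s_2={p,q,r,s}: (G(q) U (r | p))=True G(q)=True q=True (r | p)=True r=True p=True
s_3={p,q}: (G(q) U (r | p))=True G(q)=True q=True (r | p)=True r=False p=True
s_4={p,q}: (G(q) U (r | p))=True G(q)=True q=True (r | p)=True r=False p=True

Answer: true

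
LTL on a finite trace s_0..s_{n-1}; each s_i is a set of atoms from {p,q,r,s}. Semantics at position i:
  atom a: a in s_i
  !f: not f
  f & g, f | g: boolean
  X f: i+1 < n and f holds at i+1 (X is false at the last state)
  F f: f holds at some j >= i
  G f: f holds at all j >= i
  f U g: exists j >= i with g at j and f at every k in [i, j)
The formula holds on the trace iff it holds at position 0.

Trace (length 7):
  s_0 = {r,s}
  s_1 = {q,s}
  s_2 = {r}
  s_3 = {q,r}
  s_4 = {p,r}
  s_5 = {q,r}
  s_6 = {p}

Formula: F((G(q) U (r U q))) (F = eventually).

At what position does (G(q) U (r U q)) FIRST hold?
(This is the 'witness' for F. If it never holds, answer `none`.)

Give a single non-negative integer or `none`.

Answer: 0

Derivation:
s_0={r,s}: (G(q) U (r U q))=True G(q)=False q=False (r U q)=True r=True
s_1={q,s}: (G(q) U (r U q))=True G(q)=False q=True (r U q)=True r=False
s_2={r}: (G(q) U (r U q))=True G(q)=False q=False (r U q)=True r=True
s_3={q,r}: (G(q) U (r U q))=True G(q)=False q=True (r U q)=True r=True
s_4={p,r}: (G(q) U (r U q))=True G(q)=False q=False (r U q)=True r=True
s_5={q,r}: (G(q) U (r U q))=True G(q)=False q=True (r U q)=True r=True
s_6={p}: (G(q) U (r U q))=False G(q)=False q=False (r U q)=False r=False
F((G(q) U (r U q))) holds; first witness at position 0.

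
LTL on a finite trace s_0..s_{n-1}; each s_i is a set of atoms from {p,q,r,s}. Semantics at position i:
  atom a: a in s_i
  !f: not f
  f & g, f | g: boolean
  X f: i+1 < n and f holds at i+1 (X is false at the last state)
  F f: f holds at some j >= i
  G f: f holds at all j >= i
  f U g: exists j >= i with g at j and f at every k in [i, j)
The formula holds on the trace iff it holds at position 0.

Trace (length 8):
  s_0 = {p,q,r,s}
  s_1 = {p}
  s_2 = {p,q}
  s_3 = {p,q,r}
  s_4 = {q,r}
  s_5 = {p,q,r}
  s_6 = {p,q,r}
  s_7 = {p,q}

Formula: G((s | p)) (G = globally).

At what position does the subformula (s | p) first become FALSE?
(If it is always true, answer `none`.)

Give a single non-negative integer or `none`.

Answer: 4

Derivation:
s_0={p,q,r,s}: (s | p)=True s=True p=True
s_1={p}: (s | p)=True s=False p=True
s_2={p,q}: (s | p)=True s=False p=True
s_3={p,q,r}: (s | p)=True s=False p=True
s_4={q,r}: (s | p)=False s=False p=False
s_5={p,q,r}: (s | p)=True s=False p=True
s_6={p,q,r}: (s | p)=True s=False p=True
s_7={p,q}: (s | p)=True s=False p=True
G((s | p)) holds globally = False
First violation at position 4.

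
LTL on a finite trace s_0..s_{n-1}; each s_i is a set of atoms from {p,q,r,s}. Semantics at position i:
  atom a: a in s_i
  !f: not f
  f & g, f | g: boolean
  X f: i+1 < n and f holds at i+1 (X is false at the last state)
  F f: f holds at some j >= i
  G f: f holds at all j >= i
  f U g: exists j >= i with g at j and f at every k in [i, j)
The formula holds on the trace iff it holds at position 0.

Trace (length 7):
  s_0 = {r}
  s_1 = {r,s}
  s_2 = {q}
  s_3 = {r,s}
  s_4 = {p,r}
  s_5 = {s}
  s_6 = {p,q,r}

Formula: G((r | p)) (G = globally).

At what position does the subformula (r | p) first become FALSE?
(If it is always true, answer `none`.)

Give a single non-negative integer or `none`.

Answer: 2

Derivation:
s_0={r}: (r | p)=True r=True p=False
s_1={r,s}: (r | p)=True r=True p=False
s_2={q}: (r | p)=False r=False p=False
s_3={r,s}: (r | p)=True r=True p=False
s_4={p,r}: (r | p)=True r=True p=True
s_5={s}: (r | p)=False r=False p=False
s_6={p,q,r}: (r | p)=True r=True p=True
G((r | p)) holds globally = False
First violation at position 2.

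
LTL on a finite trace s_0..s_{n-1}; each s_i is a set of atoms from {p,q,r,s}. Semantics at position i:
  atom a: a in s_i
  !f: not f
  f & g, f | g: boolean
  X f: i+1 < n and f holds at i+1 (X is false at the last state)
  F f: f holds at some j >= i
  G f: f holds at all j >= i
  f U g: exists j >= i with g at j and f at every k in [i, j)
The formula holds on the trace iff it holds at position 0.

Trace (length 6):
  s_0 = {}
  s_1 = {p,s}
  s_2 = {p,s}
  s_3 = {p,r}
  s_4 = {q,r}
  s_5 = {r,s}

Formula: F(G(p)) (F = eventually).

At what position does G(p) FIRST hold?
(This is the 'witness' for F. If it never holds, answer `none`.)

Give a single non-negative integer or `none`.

Answer: none

Derivation:
s_0={}: G(p)=False p=False
s_1={p,s}: G(p)=False p=True
s_2={p,s}: G(p)=False p=True
s_3={p,r}: G(p)=False p=True
s_4={q,r}: G(p)=False p=False
s_5={r,s}: G(p)=False p=False
F(G(p)) does not hold (no witness exists).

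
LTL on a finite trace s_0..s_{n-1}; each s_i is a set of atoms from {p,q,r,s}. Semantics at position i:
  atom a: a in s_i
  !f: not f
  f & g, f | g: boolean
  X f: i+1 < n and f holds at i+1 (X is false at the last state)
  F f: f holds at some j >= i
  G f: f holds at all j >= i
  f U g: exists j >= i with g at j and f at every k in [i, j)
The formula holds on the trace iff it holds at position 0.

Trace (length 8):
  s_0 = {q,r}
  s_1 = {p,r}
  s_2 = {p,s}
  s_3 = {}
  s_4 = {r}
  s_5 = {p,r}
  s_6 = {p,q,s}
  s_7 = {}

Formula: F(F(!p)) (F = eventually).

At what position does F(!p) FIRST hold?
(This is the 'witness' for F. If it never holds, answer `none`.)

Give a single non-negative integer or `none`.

Answer: 0

Derivation:
s_0={q,r}: F(!p)=True !p=True p=False
s_1={p,r}: F(!p)=True !p=False p=True
s_2={p,s}: F(!p)=True !p=False p=True
s_3={}: F(!p)=True !p=True p=False
s_4={r}: F(!p)=True !p=True p=False
s_5={p,r}: F(!p)=True !p=False p=True
s_6={p,q,s}: F(!p)=True !p=False p=True
s_7={}: F(!p)=True !p=True p=False
F(F(!p)) holds; first witness at position 0.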